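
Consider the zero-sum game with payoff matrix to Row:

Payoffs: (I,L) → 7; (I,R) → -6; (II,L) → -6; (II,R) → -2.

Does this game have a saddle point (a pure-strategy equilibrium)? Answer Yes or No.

No

Row minima: I → -6, II → -6; maximin = -6.
Column maxima: L → 7, R → -2; minimax = -2.
-6 ≠ -2, so no pure-strategy equilibrium exists.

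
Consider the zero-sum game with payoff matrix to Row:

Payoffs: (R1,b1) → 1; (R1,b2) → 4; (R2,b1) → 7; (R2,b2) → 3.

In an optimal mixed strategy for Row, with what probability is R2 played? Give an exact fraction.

3/7

Row minima: R1 → 1, R2 → 3; maximin = 3.
Column maxima: b1 → 7, b2 → 4; minimax = 4.
3 ≠ 4, so there is no saddle point; optimal play is mixed.
Let Row play R1 with probability p. Expected payoff against b1: 1p + 7(1−p) = −6p + 7; against b2: 4p + 3(1−p) = p + 3.
Setting these equal: −6p + 7 = p + 3 ⇒ −7p = -4 ⇒ p = 4/7, and the value is (-6)·(4/7) + 7 = 25/7.
For Column: with q = P(b1), equating R1's and R2's payoffs gives −3q + 4 = 4q + 3 ⇒ q = 1/7.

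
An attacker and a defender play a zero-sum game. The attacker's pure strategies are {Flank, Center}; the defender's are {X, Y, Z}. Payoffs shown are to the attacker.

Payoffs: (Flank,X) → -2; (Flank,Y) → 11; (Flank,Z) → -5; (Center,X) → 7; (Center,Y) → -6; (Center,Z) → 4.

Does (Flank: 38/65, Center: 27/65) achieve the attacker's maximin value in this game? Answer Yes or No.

No

Against X this mix gives (38/65)·(-2) + (27/65)·7 = 113/65.
Against Y this mix gives (38/65)·11 + (27/65)·(-6) = 256/65.
Against Z this mix gives (38/65)·(-5) + (27/65)·4 = -82/65.
The defender will play Z, holding the attacker to -82/65. Shifting weight toward the row that does better against Z would raise this floor (the equalizing mix achieves 7/13 against both Z and Y), so the proposed strategy is not optimal.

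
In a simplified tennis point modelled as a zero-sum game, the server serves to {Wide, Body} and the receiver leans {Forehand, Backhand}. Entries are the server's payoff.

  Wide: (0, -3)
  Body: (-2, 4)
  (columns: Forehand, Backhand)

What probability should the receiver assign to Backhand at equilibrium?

2/9

Row minima: Wide → -3, Body → -2; maximin = -2.
Column maxima: Forehand → 0, Backhand → 4; minimax = 0.
-2 ≠ 0, so there is no saddle point; optimal play is mixed.
Let the server play Wide with probability p. Expected payoff against Forehand: 0p + (-2)(1−p) = 2p − 2; against Backhand: (-3)p + 4(1−p) = −7p + 4.
Setting these equal: 2p − 2 = −7p + 4 ⇒ 9p = 6 ⇒ p = 2/3, and the value is (2)·(2/3) − 2 = -2/3.
For the receiver: with q = P(Forehand), equating Wide's and Body's payoffs gives 3q − 3 = −6q + 4 ⇒ q = 7/9.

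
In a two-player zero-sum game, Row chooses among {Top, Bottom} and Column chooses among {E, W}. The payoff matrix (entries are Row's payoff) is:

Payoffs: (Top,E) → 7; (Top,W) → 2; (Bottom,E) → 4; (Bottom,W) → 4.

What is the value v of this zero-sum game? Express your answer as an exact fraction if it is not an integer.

4

Row minima: Top → 2, Bottom → 4; maximin = 4.
Column maxima: E → 7, W → 4; minimax = 4.
Since maximin = minimax = 4, there is a saddle point and the value is 4.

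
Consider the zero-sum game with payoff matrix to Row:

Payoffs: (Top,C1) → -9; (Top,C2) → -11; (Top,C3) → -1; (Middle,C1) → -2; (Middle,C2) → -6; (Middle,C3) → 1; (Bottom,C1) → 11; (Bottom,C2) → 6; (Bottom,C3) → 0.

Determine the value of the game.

Row minima: Top → -11, Middle → -6, Bottom → 0; maximin = 0.
Column maxima: C1 → 11, C2 → 6, C3 → 1; minimax = 1.
0 ≠ 1, so there is no saddle point; optimal play is mixed.
Top is strictly dominated by Middle, so Row never plays it.
C1 is strictly dominated by C2 (it gives Row strictly more in every row), so Column never plays it.
On the remaining 2×2 (Middle, Bottom vs C2, C3):
Let Row play Middle with probability p. Expected payoff against C2: (-6)p + 6(1−p) = −12p + 6; against C3: 1p + 0(1−p) = p.
Setting these equal: −12p + 6 = p ⇒ −13p = -6 ⇒ p = 6/13, and the value is (-12)·(6/13) + 6 = 6/13.
For Column: with q = P(C2), equating Middle's and Bottom's payoffs gives −7q + 1 = 6q ⇒ q = 1/13.

6/13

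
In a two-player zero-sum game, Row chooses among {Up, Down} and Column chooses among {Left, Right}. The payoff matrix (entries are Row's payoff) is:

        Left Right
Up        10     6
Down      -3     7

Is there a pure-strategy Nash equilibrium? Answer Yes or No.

Row minima: Up → 6, Down → -3; maximin = 6.
Column maxima: Left → 10, Right → 7; minimax = 7.
6 ≠ 7, so no pure-strategy equilibrium exists.

No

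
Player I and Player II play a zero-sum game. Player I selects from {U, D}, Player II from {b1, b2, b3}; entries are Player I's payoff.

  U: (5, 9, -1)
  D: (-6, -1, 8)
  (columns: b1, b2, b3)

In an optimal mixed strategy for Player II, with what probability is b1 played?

Row minima: U → -1, D → -6; maximin = -1.
Column maxima: b1 → 5, b2 → 9, b3 → 8; minimax = 5.
-1 ≠ 5, so there is no saddle point; optimal play is mixed.
b2 is strictly dominated by b1 (it gives Player I strictly more in every row), so Player II never plays it.
On the remaining 2×2 (U, D vs b1, b3):
Let Player I play U with probability p. Expected payoff against b1: 5p + (-6)(1−p) = 11p − 6; against b3: (-1)p + 8(1−p) = −9p + 8.
Setting these equal: 11p − 6 = −9p + 8 ⇒ 20p = 14 ⇒ p = 7/10, and the value is (11)·(7/10) − 6 = 17/10.
For Player II: with q = P(b1), equating U's and D's payoffs gives 6q − 1 = −14q + 8 ⇒ q = 9/20.

9/20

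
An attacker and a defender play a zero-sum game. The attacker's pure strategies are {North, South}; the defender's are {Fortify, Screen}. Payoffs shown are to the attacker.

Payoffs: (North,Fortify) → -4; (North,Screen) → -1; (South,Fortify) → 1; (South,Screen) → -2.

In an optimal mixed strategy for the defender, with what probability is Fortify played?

1/6

Row minima: North → -4, South → -2; maximin = -2.
Column maxima: Fortify → 1, Screen → -1; minimax = -1.
-2 ≠ -1, so there is no saddle point; optimal play is mixed.
Let the attacker play North with probability p. Expected payoff against Fortify: (-4)p + 1(1−p) = −5p + 1; against Screen: (-1)p + (-2)(1−p) = p − 2.
Setting these equal: −5p + 1 = p − 2 ⇒ −6p = -3 ⇒ p = 1/2, and the value is (-5)·(1/2) + 1 = -3/2.
For the defender: with q = P(Fortify), equating North's and South's payoffs gives −3q − 1 = 3q − 2 ⇒ q = 1/6.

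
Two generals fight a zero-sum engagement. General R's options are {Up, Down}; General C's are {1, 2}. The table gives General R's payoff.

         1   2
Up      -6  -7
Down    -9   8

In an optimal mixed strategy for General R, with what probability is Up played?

17/18

Row minima: Up → -7, Down → -9; maximin = -7.
Column maxima: 1 → -6, 2 → 8; minimax = -6.
-7 ≠ -6, so there is no saddle point; optimal play is mixed.
Let General R play Up with probability p. Expected payoff against 1: (-6)p + (-9)(1−p) = 3p − 9; against 2: (-7)p + 8(1−p) = −15p + 8.
Setting these equal: 3p − 9 = −15p + 8 ⇒ 18p = 17 ⇒ p = 17/18, and the value is (3)·(17/18) − 9 = -37/6.
For General C: with q = P(1), equating Up's and Down's payoffs gives q − 7 = −17q + 8 ⇒ q = 5/6.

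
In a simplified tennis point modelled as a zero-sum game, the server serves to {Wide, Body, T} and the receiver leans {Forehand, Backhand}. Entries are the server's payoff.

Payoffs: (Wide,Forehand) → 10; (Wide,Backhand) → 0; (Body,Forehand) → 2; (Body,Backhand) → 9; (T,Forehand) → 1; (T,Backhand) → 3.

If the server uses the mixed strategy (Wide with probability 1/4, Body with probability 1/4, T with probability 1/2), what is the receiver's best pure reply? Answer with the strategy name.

If the receiver plays Forehand, the server's expected payoff is (1/4)·10 + (1/4)·2 + (1/2)·1 = 7/2.
If the receiver plays Backhand, the server's expected payoff is (1/4)·0 + (1/4)·9 + (1/2)·3 = 15/4.
The receiver minimizes the server's payoff; the smallest is 7/2, so the best response is Forehand.

Forehand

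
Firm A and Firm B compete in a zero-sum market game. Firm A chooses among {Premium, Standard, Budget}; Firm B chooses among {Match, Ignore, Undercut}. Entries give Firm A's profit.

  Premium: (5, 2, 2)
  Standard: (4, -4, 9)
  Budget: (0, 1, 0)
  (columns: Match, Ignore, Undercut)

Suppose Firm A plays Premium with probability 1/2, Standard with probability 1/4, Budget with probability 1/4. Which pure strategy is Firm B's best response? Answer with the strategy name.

If Firm B plays Match, Firm A's expected payoff is (1/2)·5 + (1/4)·4 + (1/4)·0 = 7/2.
If Firm B plays Ignore, Firm A's expected payoff is (1/2)·2 + (1/4)·(-4) + (1/4)·1 = 1/4.
If Firm B plays Undercut, Firm A's expected payoff is (1/2)·2 + (1/4)·9 + (1/4)·0 = 13/4.
Firm B minimizes Firm A's payoff; the smallest is 1/4, so the best response is Ignore.

Ignore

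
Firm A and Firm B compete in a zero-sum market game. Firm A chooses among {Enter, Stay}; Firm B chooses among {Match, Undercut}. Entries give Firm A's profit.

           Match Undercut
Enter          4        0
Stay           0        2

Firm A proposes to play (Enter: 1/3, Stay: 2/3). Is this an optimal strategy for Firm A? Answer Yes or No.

Against Match this mix gives (1/3)·4 + (2/3)·0 = 4/3.
Against Undercut this mix gives (1/3)·0 + (2/3)·2 = 4/3.
All of Firm B's active replies (Match, Undercut) yield 4/3, and no column does worse for Firm A. The mix makes Firm B indifferent and guarantees 4/3, so it is optimal.

Yes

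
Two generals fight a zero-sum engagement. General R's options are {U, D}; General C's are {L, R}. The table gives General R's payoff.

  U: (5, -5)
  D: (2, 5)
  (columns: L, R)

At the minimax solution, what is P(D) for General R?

Row minima: U → -5, D → 2; maximin = 2.
Column maxima: L → 5, R → 5; minimax = 5.
2 ≠ 5, so there is no saddle point; optimal play is mixed.
Let General R play U with probability p. Expected payoff against L: 5p + 2(1−p) = 3p + 2; against R: (-5)p + 5(1−p) = −10p + 5.
Setting these equal: 3p + 2 = −10p + 5 ⇒ 13p = 3 ⇒ p = 3/13, and the value is (3)·(3/13) + 2 = 35/13.
For General C: with q = P(L), equating U's and D's payoffs gives 10q − 5 = −3q + 5 ⇒ q = 10/13.

10/13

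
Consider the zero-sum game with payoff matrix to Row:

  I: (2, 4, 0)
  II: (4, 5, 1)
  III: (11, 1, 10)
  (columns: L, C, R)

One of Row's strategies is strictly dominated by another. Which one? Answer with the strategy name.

I

II gives a strictly higher payoff than I against every column: 4 > 2, 5 > 4, 1 > 0.
So I is strictly dominated and Row never plays it.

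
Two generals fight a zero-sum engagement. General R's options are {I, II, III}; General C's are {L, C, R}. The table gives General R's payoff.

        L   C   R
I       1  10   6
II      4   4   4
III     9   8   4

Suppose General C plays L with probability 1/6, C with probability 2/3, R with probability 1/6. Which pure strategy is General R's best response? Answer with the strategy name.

I

Expected payoff of I: (1/6)·1 + (2/3)·10 + (1/6)·6 = 47/6.
Expected payoff of II: (1/6)·4 + (2/3)·4 + (1/6)·4 = 4.
Expected payoff of III: (1/6)·9 + (2/3)·8 + (1/6)·4 = 15/2.
The largest is 47/6, so General R's best response is I.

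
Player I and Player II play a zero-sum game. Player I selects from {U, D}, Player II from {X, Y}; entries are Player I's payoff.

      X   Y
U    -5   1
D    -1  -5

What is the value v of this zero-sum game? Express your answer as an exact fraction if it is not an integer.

-13/5

Row minima: U → -5, D → -5; maximin = -5.
Column maxima: X → -1, Y → 1; minimax = -1.
-5 ≠ -1, so there is no saddle point; optimal play is mixed.
Let Player I play U with probability p. Expected payoff against X: (-5)p + (-1)(1−p) = −4p − 1; against Y: 1p + (-5)(1−p) = 6p − 5.
Setting these equal: −4p − 1 = 6p − 5 ⇒ −10p = -4 ⇒ p = 2/5, and the value is (-4)·(2/5) − 1 = -13/5.
For Player II: with q = P(X), equating U's and D's payoffs gives −6q + 1 = 4q − 5 ⇒ q = 3/5.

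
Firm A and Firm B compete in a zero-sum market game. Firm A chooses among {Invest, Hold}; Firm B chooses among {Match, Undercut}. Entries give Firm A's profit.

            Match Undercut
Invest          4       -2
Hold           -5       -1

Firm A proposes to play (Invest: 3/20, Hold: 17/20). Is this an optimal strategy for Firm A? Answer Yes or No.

No

Against Match this mix gives (3/20)·4 + (17/20)·(-5) = -73/20.
Against Undercut this mix gives (3/20)·(-2) + (17/20)·(-1) = -23/20.
Firm B will play Match, holding Firm A to -73/20. Shifting weight toward the row that does better against Match would raise this floor (the equalizing mix achieves -7/5 against both Match and Undercut), so the proposed strategy is not optimal.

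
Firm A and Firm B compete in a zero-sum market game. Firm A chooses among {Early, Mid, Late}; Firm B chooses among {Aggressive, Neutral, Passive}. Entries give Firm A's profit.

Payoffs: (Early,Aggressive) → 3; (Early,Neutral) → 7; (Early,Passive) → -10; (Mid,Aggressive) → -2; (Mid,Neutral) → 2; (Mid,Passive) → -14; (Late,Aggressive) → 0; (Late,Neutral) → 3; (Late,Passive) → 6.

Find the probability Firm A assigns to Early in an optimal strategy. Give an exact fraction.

Row minima: Early → -10, Mid → -14, Late → 0; maximin = 0.
Column maxima: Aggressive → 3, Neutral → 7, Passive → 6; minimax = 3.
0 ≠ 3, so there is no saddle point; optimal play is mixed.
Mid is strictly dominated by Early, so Firm A never plays it.
Neutral is strictly dominated by Aggressive (it gives Firm A strictly more in every row), so Firm B never plays it.
On the remaining 2×2 (Early, Late vs Aggressive, Passive):
Let Firm A play Early with probability p. Expected payoff against Aggressive: 3p + 0(1−p) = 3p; against Passive: (-10)p + 6(1−p) = −16p + 6.
Setting these equal: 3p = −16p + 6 ⇒ 19p = 6 ⇒ p = 6/19, and the value is (3)·(6/19) = 18/19.
For Firm B: with q = P(Aggressive), equating Early's and Late's payoffs gives 13q − 10 = −6q + 6 ⇒ q = 16/19.

6/19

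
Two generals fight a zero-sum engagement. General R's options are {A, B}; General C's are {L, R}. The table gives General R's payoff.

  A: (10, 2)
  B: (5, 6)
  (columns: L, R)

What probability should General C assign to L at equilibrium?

Row minima: A → 2, B → 5; maximin = 5.
Column maxima: L → 10, R → 6; minimax = 6.
5 ≠ 6, so there is no saddle point; optimal play is mixed.
Let General R play A with probability p. Expected payoff against L: 10p + 5(1−p) = 5p + 5; against R: 2p + 6(1−p) = −4p + 6.
Setting these equal: 5p + 5 = −4p + 6 ⇒ 9p = 1 ⇒ p = 1/9, and the value is (5)·(1/9) + 5 = 50/9.
For General C: with q = P(L), equating A's and B's payoffs gives 8q + 2 = −q + 6 ⇒ q = 4/9.

4/9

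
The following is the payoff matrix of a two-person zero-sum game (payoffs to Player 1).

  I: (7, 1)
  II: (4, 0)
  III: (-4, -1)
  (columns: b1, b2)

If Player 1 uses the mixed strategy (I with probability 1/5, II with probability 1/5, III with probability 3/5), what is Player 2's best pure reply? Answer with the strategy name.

If Player 2 plays b1, Player 1's expected payoff is (1/5)·7 + (1/5)·4 + (3/5)·(-4) = -1/5.
If Player 2 plays b2, Player 1's expected payoff is (1/5)·1 + (1/5)·0 + (3/5)·(-1) = -2/5.
Player 2 minimizes Player 1's payoff; the smallest is -2/5, so the best response is b2.

b2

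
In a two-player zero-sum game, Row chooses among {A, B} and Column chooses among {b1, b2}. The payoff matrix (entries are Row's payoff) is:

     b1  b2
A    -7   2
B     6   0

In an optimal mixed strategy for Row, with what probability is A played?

Row minima: A → -7, B → 0; maximin = 0.
Column maxima: b1 → 6, b2 → 2; minimax = 2.
0 ≠ 2, so there is no saddle point; optimal play is mixed.
Let Row play A with probability p. Expected payoff against b1: (-7)p + 6(1−p) = −13p + 6; against b2: 2p + 0(1−p) = 2p.
Setting these equal: −13p + 6 = 2p ⇒ −15p = -6 ⇒ p = 2/5, and the value is (-13)·(2/5) + 6 = 4/5.
For Column: with q = P(b1), equating A's and B's payoffs gives −9q + 2 = 6q ⇒ q = 2/15.

2/5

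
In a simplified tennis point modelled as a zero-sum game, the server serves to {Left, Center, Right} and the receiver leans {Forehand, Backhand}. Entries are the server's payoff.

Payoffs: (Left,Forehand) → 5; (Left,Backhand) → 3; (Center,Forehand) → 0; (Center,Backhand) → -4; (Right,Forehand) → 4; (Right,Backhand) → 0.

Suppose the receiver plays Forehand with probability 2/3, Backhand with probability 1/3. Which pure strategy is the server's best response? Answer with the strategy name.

Expected payoff of Left: (2/3)·5 + (1/3)·3 = 13/3.
Expected payoff of Center: (2/3)·0 + (1/3)·(-4) = -4/3.
Expected payoff of Right: (2/3)·4 + (1/3)·0 = 8/3.
The largest is 13/3, so the server's best response is Left.

Left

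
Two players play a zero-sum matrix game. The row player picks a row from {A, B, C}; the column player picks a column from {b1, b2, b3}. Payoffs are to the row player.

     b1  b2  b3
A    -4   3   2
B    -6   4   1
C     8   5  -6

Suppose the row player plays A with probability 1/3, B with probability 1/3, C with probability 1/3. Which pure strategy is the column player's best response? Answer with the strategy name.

b3

If the column player plays b1, the row player's expected payoff is (1/3)·(-4) + (1/3)·(-6) + (1/3)·8 = -2/3.
If the column player plays b2, the row player's expected payoff is (1/3)·3 + (1/3)·4 + (1/3)·5 = 4.
If the column player plays b3, the row player's expected payoff is (1/3)·2 + (1/3)·1 + (1/3)·(-6) = -1.
The column player minimizes the row player's payoff; the smallest is -1, so the best response is b3.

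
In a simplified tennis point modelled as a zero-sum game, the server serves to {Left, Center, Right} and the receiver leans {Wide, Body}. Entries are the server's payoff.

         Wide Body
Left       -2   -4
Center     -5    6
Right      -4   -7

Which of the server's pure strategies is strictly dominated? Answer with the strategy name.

Left gives a strictly higher payoff than Right against every column: -2 > -4, -4 > -7.
So Right is strictly dominated and the server never plays it.

Right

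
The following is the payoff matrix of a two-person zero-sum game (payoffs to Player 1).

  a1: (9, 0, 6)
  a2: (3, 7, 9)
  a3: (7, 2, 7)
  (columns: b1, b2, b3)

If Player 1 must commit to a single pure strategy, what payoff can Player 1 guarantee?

3

Row minima: a1 → 0, a2 → 3, a3 → 2.
The best of these is 3.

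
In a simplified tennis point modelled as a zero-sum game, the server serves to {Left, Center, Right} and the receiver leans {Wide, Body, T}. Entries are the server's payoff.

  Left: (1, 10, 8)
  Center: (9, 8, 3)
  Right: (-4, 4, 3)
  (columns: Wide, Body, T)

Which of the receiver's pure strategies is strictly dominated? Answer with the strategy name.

Body

T holds the server's payoff strictly below Body in every row: 8 < 10, 3 < 8, 3 < 4.
So Body is strictly dominated for the receiver.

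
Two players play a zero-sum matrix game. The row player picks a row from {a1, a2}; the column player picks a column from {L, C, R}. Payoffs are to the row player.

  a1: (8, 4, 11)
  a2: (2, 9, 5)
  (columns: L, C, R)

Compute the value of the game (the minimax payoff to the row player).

64/11

Row minima: a1 → 4, a2 → 2; maximin = 4.
Column maxima: L → 8, C → 9, R → 11; minimax = 8.
4 ≠ 8, so there is no saddle point; optimal play is mixed.
R is strictly dominated by L (it gives the row player strictly more in every row), so the column player never plays it.
On the remaining 2×2 (a1, a2 vs L, C):
Let the row player play a1 with probability p. Expected payoff against L: 8p + 2(1−p) = 6p + 2; against C: 4p + 9(1−p) = −5p + 9.
Setting these equal: 6p + 2 = −5p + 9 ⇒ 11p = 7 ⇒ p = 7/11, and the value is (6)·(7/11) + 2 = 64/11.
For the column player: with q = P(L), equating a1's and a2's payoffs gives 4q + 4 = −7q + 9 ⇒ q = 5/11.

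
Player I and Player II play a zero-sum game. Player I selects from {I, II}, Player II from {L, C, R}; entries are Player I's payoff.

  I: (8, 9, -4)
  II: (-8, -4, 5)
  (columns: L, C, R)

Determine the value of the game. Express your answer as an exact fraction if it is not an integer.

8/25

Row minima: I → -4, II → -8; maximin = -4.
Column maxima: L → 8, C → 9, R → 5; minimax = 5.
-4 ≠ 5, so there is no saddle point; optimal play is mixed.
C is strictly dominated by L (it gives Player I strictly more in every row), so Player II never plays it.
On the remaining 2×2 (I, II vs L, R):
Let Player I play I with probability p. Expected payoff against L: 8p + (-8)(1−p) = 16p − 8; against R: (-4)p + 5(1−p) = −9p + 5.
Setting these equal: 16p − 8 = −9p + 5 ⇒ 25p = 13 ⇒ p = 13/25, and the value is (16)·(13/25) − 8 = 8/25.
For Player II: with q = P(L), equating I's and II's payoffs gives 12q − 4 = −13q + 5 ⇒ q = 9/25.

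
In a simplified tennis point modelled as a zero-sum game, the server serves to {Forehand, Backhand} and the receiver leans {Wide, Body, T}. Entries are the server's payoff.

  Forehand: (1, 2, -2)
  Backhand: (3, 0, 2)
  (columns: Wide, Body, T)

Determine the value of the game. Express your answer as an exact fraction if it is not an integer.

Row minima: Forehand → -2, Backhand → 0; maximin = 0.
Column maxima: Wide → 3, Body → 2, T → 2; minimax = 2.
0 ≠ 2, so there is no saddle point; optimal play is mixed.
Wide is strictly dominated by T (it gives the server strictly more in every row), so the receiver never plays it.
On the remaining 2×2 (Forehand, Backhand vs Body, T):
Let the server play Forehand with probability p. Expected payoff against Body: 2p + 0(1−p) = 2p; against T: (-2)p + 2(1−p) = −4p + 2.
Setting these equal: 2p = −4p + 2 ⇒ 6p = 2 ⇒ p = 1/3, and the value is (2)·(1/3) = 2/3.
For the receiver: with q = P(Body), equating Forehand's and Backhand's payoffs gives 4q − 2 = −2q + 2 ⇒ q = 2/3.

2/3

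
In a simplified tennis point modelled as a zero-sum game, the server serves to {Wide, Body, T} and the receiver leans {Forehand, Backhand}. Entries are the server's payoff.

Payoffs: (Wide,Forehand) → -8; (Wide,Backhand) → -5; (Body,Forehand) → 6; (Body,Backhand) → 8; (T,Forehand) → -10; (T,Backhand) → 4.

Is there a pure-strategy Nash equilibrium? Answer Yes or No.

Row minima: Wide → -8, Body → 6, T → -10; maximin = 6.
Column maxima: Forehand → 6, Backhand → 8; minimax = 6.
maximin = minimax = 6, so a saddle point exists.

Yes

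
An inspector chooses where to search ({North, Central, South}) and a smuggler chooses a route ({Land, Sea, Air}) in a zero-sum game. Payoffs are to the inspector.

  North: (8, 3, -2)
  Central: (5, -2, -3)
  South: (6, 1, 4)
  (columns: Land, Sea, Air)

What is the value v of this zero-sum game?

7/4

Row minima: North → -2, Central → -3, South → 1; maximin = 1.
Column maxima: Land → 8, Sea → 3, Air → 4; minimax = 3.
1 ≠ 3, so there is no saddle point; optimal play is mixed.
Central is strictly dominated by North, so the inspector never plays it.
Land is strictly dominated by Sea (it gives the inspector strictly more in every row), so the smuggler never plays it.
On the remaining 2×2 (North, South vs Sea, Air):
Let the inspector play North with probability p. Expected payoff against Sea: 3p + 1(1−p) = 2p + 1; against Air: (-2)p + 4(1−p) = −6p + 4.
Setting these equal: 2p + 1 = −6p + 4 ⇒ 8p = 3 ⇒ p = 3/8, and the value is (2)·(3/8) + 1 = 7/4.
For the smuggler: with q = P(Sea), equating North's and South's payoffs gives 5q − 2 = −3q + 4 ⇒ q = 3/4.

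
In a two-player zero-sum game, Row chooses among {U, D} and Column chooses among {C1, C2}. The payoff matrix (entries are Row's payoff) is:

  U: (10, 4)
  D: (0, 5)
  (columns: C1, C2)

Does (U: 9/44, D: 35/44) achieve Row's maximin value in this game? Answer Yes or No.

No

Against C1 this mix gives (9/44)·10 + (35/44)·0 = 45/22.
Against C2 this mix gives (9/44)·4 + (35/44)·5 = 211/44.
Column will play C1, holding Row to 45/22. Shifting weight toward the row that does better against C1 would raise this floor (the equalizing mix achieves 50/11 against both C1 and C2), so the proposed strategy is not optimal.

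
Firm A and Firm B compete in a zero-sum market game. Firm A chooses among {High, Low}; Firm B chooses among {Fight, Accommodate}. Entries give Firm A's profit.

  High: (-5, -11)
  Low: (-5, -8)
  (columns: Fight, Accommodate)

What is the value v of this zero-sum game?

-8

Row minima: High → -11, Low → -8; maximin = -8.
Column maxima: Fight → -5, Accommodate → -8; minimax = -8.
Since maximin = minimax = -8, there is a saddle point and the value is -8.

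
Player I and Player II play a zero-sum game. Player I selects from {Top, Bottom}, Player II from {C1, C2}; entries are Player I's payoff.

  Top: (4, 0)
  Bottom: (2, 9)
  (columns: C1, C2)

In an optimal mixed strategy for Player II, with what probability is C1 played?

Row minima: Top → 0, Bottom → 2; maximin = 2.
Column maxima: C1 → 4, C2 → 9; minimax = 4.
2 ≠ 4, so there is no saddle point; optimal play is mixed.
Let Player I play Top with probability p. Expected payoff against C1: 4p + 2(1−p) = 2p + 2; against C2: 0p + 9(1−p) = −9p + 9.
Setting these equal: 2p + 2 = −9p + 9 ⇒ 11p = 7 ⇒ p = 7/11, and the value is (2)·(7/11) + 2 = 36/11.
For Player II: with q = P(C1), equating Top's and Bottom's payoffs gives 4q = −7q + 9 ⇒ q = 9/11.

9/11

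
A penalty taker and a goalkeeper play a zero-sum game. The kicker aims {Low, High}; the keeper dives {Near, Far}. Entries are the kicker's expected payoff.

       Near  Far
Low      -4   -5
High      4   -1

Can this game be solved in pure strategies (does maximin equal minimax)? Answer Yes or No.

Row minima: Low → -5, High → -1; maximin = -1.
Column maxima: Near → 4, Far → -1; minimax = -1.
maximin = minimax = -1, so a saddle point exists.

Yes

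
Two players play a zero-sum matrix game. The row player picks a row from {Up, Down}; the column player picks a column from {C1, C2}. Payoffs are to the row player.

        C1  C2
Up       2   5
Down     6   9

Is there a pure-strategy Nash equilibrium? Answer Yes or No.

Row minima: Up → 2, Down → 6; maximin = 6.
Column maxima: C1 → 6, C2 → 9; minimax = 6.
maximin = minimax = 6, so a saddle point exists.

Yes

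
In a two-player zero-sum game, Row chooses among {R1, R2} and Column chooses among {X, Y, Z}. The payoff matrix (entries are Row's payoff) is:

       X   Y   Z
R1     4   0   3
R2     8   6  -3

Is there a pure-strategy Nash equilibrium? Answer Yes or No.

No

Row minima: R1 → 0, R2 → -3; maximin = 0.
Column maxima: X → 8, Y → 6, Z → 3; minimax = 3.
0 ≠ 3, so no pure-strategy equilibrium exists.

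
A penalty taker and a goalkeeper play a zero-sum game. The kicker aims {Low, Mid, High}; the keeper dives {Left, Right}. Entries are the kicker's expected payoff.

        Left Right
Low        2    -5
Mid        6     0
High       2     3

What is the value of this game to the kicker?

Row minima: Low → -5, Mid → 0, High → 2; maximin = 2.
Column maxima: Left → 6, Right → 3; minimax = 3.
2 ≠ 3, so there is no saddle point; optimal play is mixed.
Low is strictly dominated by Mid, so the kicker never plays it.
On the remaining 2×2 (Mid, High vs Left, Right):
Let the kicker play Mid with probability p. Expected payoff against Left: 6p + 2(1−p) = 4p + 2; against Right: 0p + 3(1−p) = −3p + 3.
Setting these equal: 4p + 2 = −3p + 3 ⇒ 7p = 1 ⇒ p = 1/7, and the value is (4)·(1/7) + 2 = 18/7.
For the keeper: with q = P(Left), equating Mid's and High's payoffs gives 6q = −q + 3 ⇒ q = 3/7.

18/7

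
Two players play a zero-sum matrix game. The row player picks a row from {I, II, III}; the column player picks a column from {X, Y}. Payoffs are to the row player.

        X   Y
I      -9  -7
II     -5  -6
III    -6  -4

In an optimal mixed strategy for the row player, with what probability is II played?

Row minima: I → -9, II → -6, III → -6; maximin = -6.
Column maxima: X → -5, Y → -4; minimax = -5.
-6 ≠ -5, so there is no saddle point; optimal play is mixed.
I is strictly dominated by II, so the row player never plays it.
On the remaining 2×2 (II, III vs X, Y):
Let the row player play II with probability p. Expected payoff against X: (-5)p + (-6)(1−p) = p − 6; against Y: (-6)p + (-4)(1−p) = −2p − 4.
Setting these equal: p − 6 = −2p − 4 ⇒ 3p = 2 ⇒ p = 2/3, and the value is (1)·(2/3) − 6 = -16/3.
For the column player: with q = P(X), equating II's and III's payoffs gives q − 6 = −2q − 4 ⇒ q = 2/3.

2/3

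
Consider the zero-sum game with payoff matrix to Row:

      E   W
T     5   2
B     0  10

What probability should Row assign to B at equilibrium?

Row minima: T → 2, B → 0; maximin = 2.
Column maxima: E → 5, W → 10; minimax = 5.
2 ≠ 5, so there is no saddle point; optimal play is mixed.
Let Row play T with probability p. Expected payoff against E: 5p + 0(1−p) = 5p; against W: 2p + 10(1−p) = −8p + 10.
Setting these equal: 5p = −8p + 10 ⇒ 13p = 10 ⇒ p = 10/13, and the value is (5)·(10/13) = 50/13.
For Column: with q = P(E), equating T's and B's payoffs gives 3q + 2 = −10q + 10 ⇒ q = 8/13.

3/13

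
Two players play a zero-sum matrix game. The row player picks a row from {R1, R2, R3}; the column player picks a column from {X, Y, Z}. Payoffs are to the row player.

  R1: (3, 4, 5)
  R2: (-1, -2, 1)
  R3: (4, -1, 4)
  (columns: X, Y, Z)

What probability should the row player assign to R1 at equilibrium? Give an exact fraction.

Row minima: R1 → 3, R2 → -2, R3 → -1; maximin = 3.
Column maxima: X → 4, Y → 4, Z → 5; minimax = 4.
3 ≠ 4, so there is no saddle point; optimal play is mixed.
R2 is strictly dominated by R1, so the row player never plays it.
Z is strictly dominated by Y (it gives the row player strictly more in every row), so the column player never plays it.
On the remaining 2×2 (R1, R3 vs X, Y):
Let the row player play R1 with probability p. Expected payoff against X: 3p + 4(1−p) = −p + 4; against Y: 4p + (-1)(1−p) = 5p − 1.
Setting these equal: −p + 4 = 5p − 1 ⇒ −6p = -5 ⇒ p = 5/6, and the value is (-1)·(5/6) + 4 = 19/6.
For the column player: with q = P(X), equating R1's and R3's payoffs gives −q + 4 = 5q − 1 ⇒ q = 5/6.

5/6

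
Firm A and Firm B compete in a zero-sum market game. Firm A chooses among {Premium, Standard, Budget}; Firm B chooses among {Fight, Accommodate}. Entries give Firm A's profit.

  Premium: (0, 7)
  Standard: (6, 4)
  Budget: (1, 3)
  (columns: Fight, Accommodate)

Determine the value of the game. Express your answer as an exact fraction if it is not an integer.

Row minima: Premium → 0, Standard → 4, Budget → 1; maximin = 4.
Column maxima: Fight → 6, Accommodate → 7; minimax = 6.
4 ≠ 6, so there is no saddle point; optimal play is mixed.
Budget is strictly dominated by Standard, so Firm A never plays it.
On the remaining 2×2 (Premium, Standard vs Fight, Accommodate):
Let Firm A play Premium with probability p. Expected payoff against Fight: 0p + 6(1−p) = −6p + 6; against Accommodate: 7p + 4(1−p) = 3p + 4.
Setting these equal: −6p + 6 = 3p + 4 ⇒ −9p = -2 ⇒ p = 2/9, and the value is (-6)·(2/9) + 6 = 14/3.
For Firm B: with q = P(Fight), equating Premium's and Standard's payoffs gives −7q + 7 = 2q + 4 ⇒ q = 1/3.

14/3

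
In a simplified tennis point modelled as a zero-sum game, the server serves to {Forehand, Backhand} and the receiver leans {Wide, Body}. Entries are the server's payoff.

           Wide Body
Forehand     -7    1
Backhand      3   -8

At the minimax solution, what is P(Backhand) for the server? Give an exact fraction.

8/19

Row minima: Forehand → -7, Backhand → -8; maximin = -7.
Column maxima: Wide → 3, Body → 1; minimax = 1.
-7 ≠ 1, so there is no saddle point; optimal play is mixed.
Let the server play Forehand with probability p. Expected payoff against Wide: (-7)p + 3(1−p) = −10p + 3; against Body: 1p + (-8)(1−p) = 9p − 8.
Setting these equal: −10p + 3 = 9p − 8 ⇒ −19p = -11 ⇒ p = 11/19, and the value is (-10)·(11/19) + 3 = -53/19.
For the receiver: with q = P(Wide), equating Forehand's and Backhand's payoffs gives −8q + 1 = 11q − 8 ⇒ q = 9/19.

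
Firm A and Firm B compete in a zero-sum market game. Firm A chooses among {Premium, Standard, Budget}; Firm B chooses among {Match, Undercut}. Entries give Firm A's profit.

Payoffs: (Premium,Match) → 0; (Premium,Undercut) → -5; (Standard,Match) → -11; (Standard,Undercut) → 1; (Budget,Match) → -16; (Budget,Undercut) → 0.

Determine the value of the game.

Row minima: Premium → -5, Standard → -11, Budget → -16; maximin = -5.
Column maxima: Match → 0, Undercut → 1; minimax = 0.
-5 ≠ 0, so there is no saddle point; optimal play is mixed.
Budget is strictly dominated by Standard, so Firm A never plays it.
On the remaining 2×2 (Premium, Standard vs Match, Undercut):
Let Firm A play Premium with probability p. Expected payoff against Match: 0p + (-11)(1−p) = 11p − 11; against Undercut: (-5)p + 1(1−p) = −6p + 1.
Setting these equal: 11p − 11 = −6p + 1 ⇒ 17p = 12 ⇒ p = 12/17, and the value is (11)·(12/17) − 11 = -55/17.
For Firm B: with q = P(Match), equating Premium's and Standard's payoffs gives 5q − 5 = −12q + 1 ⇒ q = 6/17.

-55/17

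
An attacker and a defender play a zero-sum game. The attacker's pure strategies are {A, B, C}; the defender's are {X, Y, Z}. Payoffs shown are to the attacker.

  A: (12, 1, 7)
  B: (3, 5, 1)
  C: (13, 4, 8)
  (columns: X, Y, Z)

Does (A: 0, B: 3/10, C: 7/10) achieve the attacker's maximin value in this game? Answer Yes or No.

Against X this mix gives (3/10)·3 + (7/10)·13 = 10.
Against Y this mix gives (3/10)·5 + (7/10)·4 = 43/10.
Against Z this mix gives (3/10)·1 + (7/10)·8 = 59/10.
The defender will play Y, holding the attacker to 43/10. Shifting weight toward the row that does better against Y would raise this floor (the equalizing mix achieves 9/2 against both Y and Z), so the proposed strategy is not optimal.

No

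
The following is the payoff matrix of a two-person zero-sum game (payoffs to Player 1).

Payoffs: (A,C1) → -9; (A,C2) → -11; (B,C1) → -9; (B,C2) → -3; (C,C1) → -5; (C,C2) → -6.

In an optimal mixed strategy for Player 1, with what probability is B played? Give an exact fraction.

Row minima: A → -11, B → -9, C → -6; maximin = -6.
Column maxima: C1 → -5, C2 → -3; minimax = -5.
-6 ≠ -5, so there is no saddle point; optimal play is mixed.
A is strictly dominated by C, so Player 1 never plays it.
On the remaining 2×2 (B, C vs C1, C2):
Let Player 1 play B with probability p. Expected payoff against C1: (-9)p + (-5)(1−p) = −4p − 5; against C2: (-3)p + (-6)(1−p) = 3p − 6.
Setting these equal: −4p − 5 = 3p − 6 ⇒ −7p = -1 ⇒ p = 1/7, and the value is (-4)·(1/7) − 5 = -39/7.
For Player 2: with q = P(C1), equating B's and C's payoffs gives −6q − 3 = q − 6 ⇒ q = 3/7.

1/7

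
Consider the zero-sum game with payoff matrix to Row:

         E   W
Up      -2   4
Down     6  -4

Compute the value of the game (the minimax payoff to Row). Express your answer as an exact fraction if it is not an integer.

1

Row minima: Up → -2, Down → -4; maximin = -2.
Column maxima: E → 6, W → 4; minimax = 4.
-2 ≠ 4, so there is no saddle point; optimal play is mixed.
Let Row play Up with probability p. Expected payoff against E: (-2)p + 6(1−p) = −8p + 6; against W: 4p + (-4)(1−p) = 8p − 4.
Setting these equal: −8p + 6 = 8p − 4 ⇒ −16p = -10 ⇒ p = 5/8, and the value is (-8)·(5/8) + 6 = 1.
For Column: with q = P(E), equating Up's and Down's payoffs gives −6q + 4 = 10q − 4 ⇒ q = 1/2.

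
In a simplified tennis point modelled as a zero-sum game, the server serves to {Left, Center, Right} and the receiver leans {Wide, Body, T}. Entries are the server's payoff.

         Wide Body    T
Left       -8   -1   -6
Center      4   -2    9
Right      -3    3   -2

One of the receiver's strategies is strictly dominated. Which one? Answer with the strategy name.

Wide holds the server's payoff strictly below T in every row: -8 < -6, 4 < 9, -3 < -2.
So T is strictly dominated for the receiver.

T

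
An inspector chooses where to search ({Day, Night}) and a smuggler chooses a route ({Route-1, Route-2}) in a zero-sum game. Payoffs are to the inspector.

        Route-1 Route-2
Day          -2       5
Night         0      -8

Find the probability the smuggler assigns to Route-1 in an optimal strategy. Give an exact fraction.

Row minima: Day → -2, Night → -8; maximin = -2.
Column maxima: Route-1 → 0, Route-2 → 5; minimax = 0.
-2 ≠ 0, so there is no saddle point; optimal play is mixed.
Let the inspector play Day with probability p. Expected payoff against Route-1: (-2)p + 0(1−p) = −2p; against Route-2: 5p + (-8)(1−p) = 13p − 8.
Setting these equal: −2p = 13p − 8 ⇒ −15p = -8 ⇒ p = 8/15, and the value is (-2)·(8/15) = -16/15.
For the smuggler: with q = P(Route-1), equating Day's and Night's payoffs gives −7q + 5 = 8q − 8 ⇒ q = 13/15.

13/15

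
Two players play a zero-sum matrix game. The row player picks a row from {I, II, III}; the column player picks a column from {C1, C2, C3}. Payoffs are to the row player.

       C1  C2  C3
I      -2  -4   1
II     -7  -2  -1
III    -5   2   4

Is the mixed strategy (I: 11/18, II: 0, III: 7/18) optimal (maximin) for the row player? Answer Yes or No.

Against C1 this mix gives (11/18)·(-2) + (7/18)·(-5) = -19/6.
Against C2 this mix gives (11/18)·(-4) + (7/18)·2 = -5/3.
Against C3 this mix gives (11/18)·1 + (7/18)·4 = 13/6.
The column player will play C1, holding the row player to -19/6. Shifting weight toward the row that does better against C1 would raise this floor (the equalizing mix achieves -8/3 against both C1 and C2), so the proposed strategy is not optimal.

No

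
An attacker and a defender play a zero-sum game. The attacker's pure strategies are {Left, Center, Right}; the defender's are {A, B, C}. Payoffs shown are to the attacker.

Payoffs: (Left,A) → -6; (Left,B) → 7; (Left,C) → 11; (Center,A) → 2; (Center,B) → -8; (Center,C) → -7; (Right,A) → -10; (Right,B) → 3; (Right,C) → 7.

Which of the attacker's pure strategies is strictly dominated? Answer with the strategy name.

Right

Left gives a strictly higher payoff than Right against every column: -6 > -10, 7 > 3, 11 > 7.
So Right is strictly dominated and the attacker never plays it.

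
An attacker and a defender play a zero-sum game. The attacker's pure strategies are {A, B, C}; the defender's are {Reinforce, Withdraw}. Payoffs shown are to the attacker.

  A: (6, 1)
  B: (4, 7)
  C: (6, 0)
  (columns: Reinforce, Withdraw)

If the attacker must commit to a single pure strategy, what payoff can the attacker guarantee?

Row minima: A → 1, B → 4, C → 0.
The best of these is 4.

4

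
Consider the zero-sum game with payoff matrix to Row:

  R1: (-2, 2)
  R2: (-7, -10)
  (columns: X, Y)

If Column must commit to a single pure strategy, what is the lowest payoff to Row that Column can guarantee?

Column maxima: X → -2, Y → 2.
The smallest of these is -2.

-2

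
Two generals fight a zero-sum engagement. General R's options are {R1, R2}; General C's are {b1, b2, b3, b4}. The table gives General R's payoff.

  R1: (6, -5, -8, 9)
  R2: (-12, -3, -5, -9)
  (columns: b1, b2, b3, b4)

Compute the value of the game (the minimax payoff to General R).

-6

Row minima: R1 → -8, R2 → -12; maximin = -8.
Column maxima: b1 → 6, b2 → -3, b3 → -5, b4 → 9; minimax = -5.
-8 ≠ -5, so there is no saddle point; optimal play is mixed.
b2 is strictly dominated by b3 (it gives General R strictly more in every row), so General C never plays it.
b4 is strictly dominated by b1 (it gives General R strictly more in every row), so General C never plays it.
On the remaining 2×2 (R1, R2 vs b1, b3):
Let General R play R1 with probability p. Expected payoff against b1: 6p + (-12)(1−p) = 18p − 12; against b3: (-8)p + (-5)(1−p) = −3p − 5.
Setting these equal: 18p − 12 = −3p − 5 ⇒ 21p = 7 ⇒ p = 1/3, and the value is (18)·(1/3) − 12 = -6.
For General C: with q = P(b1), equating R1's and R2's payoffs gives 14q − 8 = −7q − 5 ⇒ q = 1/7.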